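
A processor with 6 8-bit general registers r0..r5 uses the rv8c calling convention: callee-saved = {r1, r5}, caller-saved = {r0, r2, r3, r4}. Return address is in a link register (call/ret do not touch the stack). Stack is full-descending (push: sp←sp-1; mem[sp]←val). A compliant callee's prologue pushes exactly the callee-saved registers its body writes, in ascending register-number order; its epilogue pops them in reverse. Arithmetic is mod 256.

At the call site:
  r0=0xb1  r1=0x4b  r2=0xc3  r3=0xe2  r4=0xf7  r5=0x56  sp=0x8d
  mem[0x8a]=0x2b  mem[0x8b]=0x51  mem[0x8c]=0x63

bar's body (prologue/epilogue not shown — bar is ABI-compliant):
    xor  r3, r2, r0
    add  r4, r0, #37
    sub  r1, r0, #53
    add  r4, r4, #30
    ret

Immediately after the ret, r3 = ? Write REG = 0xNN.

REG = 0x72

prologue: push r1 -> mem[0x8c]=0x4b, sp=0x8c
body[0] xor  r3, r2, r0 -> r3=0x72
body[1] add  r4, r0, #37 -> r4=0xd6
body[2] sub  r1, r0, #53 -> r1=0x7c
body[3] add  r4, r4, #30 -> r4=0xf4
epilogue: pop r1=0x4b, sp=0x8d
r3 is caller-saved -> body value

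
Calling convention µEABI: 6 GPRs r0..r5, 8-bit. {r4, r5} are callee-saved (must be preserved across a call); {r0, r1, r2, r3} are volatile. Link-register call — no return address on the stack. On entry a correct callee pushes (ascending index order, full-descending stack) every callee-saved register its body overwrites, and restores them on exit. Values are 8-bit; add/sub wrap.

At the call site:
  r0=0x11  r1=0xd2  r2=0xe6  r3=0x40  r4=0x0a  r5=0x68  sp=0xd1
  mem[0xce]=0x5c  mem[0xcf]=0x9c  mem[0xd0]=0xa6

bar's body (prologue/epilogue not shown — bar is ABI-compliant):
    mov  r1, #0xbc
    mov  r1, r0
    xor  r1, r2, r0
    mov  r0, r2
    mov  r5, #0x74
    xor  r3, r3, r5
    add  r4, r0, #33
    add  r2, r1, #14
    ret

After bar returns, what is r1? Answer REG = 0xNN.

prologue: push r4 -> mem[0xd0]=0x0a, sp=0xd0
prologue: push r5 -> mem[0xcf]=0x68, sp=0xcf
body[0] mov  r1, #0xbc -> r1=0xbc
body[1] mov  r1, r0 -> r1=0x11
body[2] xor  r1, r2, r0 -> r1=0xf7
body[3] mov  r0, r2 -> r0=0xe6
body[4] mov  r5, #0x74 -> r5=0x74
body[5] xor  r3, r3, r5 -> r3=0x34
body[6] add  r4, r0, #33 -> r4=0x07
body[7] add  r2, r1, #14 -> r2=0x05
epilogue: pop r5=0x68, sp=0xd0
epilogue: pop r4=0x0a, sp=0xd1
r1 is caller-saved -> body value

REG = 0xf7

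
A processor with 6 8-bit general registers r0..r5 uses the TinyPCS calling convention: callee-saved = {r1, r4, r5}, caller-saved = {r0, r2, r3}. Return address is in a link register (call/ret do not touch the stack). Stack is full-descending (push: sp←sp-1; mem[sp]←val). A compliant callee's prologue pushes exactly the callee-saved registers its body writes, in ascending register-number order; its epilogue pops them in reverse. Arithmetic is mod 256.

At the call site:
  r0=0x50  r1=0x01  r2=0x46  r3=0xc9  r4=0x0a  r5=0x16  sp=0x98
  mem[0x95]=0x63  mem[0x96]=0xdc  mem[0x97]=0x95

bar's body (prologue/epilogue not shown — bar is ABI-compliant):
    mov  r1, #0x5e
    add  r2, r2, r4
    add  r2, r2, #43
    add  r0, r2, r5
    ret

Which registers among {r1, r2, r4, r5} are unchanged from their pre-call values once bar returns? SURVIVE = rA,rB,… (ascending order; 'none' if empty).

SURVIVE = r1,r4,r5

prologue: push r1 → mem[0x97]=0x01, sp=0x97
body[0] mov  r1, #0x5e → r1=0x5e
body[1] add  r2, r2, r4 → r2=0x50
body[2] add  r2, r2, #43 → r2=0x7b
body[3] add  r0, r2, r5 → r0=0x91
epilogue: pop r1=0x01, sp=0x98
r1: callee-saved, written=True
r2: caller-saved, written=True
r4: callee-saved, written=False
r5: callee-saved, written=False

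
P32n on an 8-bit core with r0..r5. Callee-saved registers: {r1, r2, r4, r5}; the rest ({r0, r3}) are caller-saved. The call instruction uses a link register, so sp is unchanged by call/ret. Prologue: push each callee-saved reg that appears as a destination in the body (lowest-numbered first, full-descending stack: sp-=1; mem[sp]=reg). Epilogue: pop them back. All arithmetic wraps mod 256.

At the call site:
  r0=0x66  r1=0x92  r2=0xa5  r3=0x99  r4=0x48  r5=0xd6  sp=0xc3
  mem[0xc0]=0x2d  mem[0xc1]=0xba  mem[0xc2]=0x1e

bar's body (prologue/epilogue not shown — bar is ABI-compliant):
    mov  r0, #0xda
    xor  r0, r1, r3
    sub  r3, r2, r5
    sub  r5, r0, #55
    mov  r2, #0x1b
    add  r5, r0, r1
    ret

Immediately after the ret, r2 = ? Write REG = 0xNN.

prologue: push r2 → mem[0xc2]=0xa5, sp=0xc2
prologue: push r5 → mem[0xc1]=0xd6, sp=0xc1
body[0] mov  r0, #0xda → r0=0xda
body[1] xor  r0, r1, r3 → r0=0x0b
body[2] sub  r3, r2, r5 → r3=0xcf
body[3] sub  r5, r0, #55 → r5=0xd4
body[4] mov  r2, #0x1b → r2=0x1b
body[5] add  r5, r0, r1 → r5=0x9d
epilogue: pop r5=0xd6, sp=0xc2
epilogue: pop r2=0xa5, sp=0xc3
r2 is callee-saved → restored

REG = 0xa5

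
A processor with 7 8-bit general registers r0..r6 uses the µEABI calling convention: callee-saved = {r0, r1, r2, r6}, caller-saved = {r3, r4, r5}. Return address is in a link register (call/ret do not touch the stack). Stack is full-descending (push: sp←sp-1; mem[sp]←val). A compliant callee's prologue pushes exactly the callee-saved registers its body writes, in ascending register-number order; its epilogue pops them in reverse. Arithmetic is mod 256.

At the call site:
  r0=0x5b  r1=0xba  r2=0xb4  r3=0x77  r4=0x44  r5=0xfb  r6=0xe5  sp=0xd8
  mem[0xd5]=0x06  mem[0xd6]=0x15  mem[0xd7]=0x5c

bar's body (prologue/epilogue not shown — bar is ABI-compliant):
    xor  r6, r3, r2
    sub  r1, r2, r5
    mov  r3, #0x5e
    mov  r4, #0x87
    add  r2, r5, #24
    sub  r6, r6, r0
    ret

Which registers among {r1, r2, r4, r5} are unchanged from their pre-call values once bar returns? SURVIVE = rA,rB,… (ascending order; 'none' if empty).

prologue: push r1 -> mem[0xd7]=0xba, sp=0xd7
prologue: push r2 -> mem[0xd6]=0xb4, sp=0xd6
prologue: push r6 -> mem[0xd5]=0xe5, sp=0xd5
body[0] xor  r6, r3, r2 -> r6=0xc3
body[1] sub  r1, r2, r5 -> r1=0xb9
body[2] mov  r3, #0x5e -> r3=0x5e
body[3] mov  r4, #0x87 -> r4=0x87
body[4] add  r2, r5, #24 -> r2=0x13
body[5] sub  r6, r6, r0 -> r6=0x68
epilogue: pop r6=0xe5, sp=0xd6
epilogue: pop r2=0xb4, sp=0xd7
epilogue: pop r1=0xba, sp=0xd8
r1: callee-saved, written=True
r2: callee-saved, written=True
r4: caller-saved, written=True
r5: caller-saved, written=False

SURVIVE = r1,r2,r5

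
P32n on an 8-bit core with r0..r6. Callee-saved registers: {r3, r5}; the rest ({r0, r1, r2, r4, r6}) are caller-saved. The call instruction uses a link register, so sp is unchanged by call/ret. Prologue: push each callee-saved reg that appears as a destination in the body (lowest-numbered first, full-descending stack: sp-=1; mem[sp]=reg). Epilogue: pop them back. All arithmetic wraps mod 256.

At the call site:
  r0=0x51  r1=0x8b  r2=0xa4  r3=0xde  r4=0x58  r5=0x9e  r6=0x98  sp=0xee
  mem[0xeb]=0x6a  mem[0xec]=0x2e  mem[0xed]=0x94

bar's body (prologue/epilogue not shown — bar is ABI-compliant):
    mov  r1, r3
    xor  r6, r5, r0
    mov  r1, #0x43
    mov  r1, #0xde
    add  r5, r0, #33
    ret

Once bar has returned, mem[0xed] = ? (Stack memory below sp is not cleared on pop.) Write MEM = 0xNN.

MEM = 0x9e

prologue: push r5 -> mem[0xed]=0x9e, sp=0xed
body[0] mov  r1, r3 -> r1=0xde
body[1] xor  r6, r5, r0 -> r6=0xcf
body[2] mov  r1, #0x43 -> r1=0x43
body[3] mov  r1, #0xde -> r1=0xde
body[4] add  r5, r0, #33 -> r5=0x72
epilogue: pop r5=0x9e, sp=0xee
prologue pushed ['r5'] at ['0xed']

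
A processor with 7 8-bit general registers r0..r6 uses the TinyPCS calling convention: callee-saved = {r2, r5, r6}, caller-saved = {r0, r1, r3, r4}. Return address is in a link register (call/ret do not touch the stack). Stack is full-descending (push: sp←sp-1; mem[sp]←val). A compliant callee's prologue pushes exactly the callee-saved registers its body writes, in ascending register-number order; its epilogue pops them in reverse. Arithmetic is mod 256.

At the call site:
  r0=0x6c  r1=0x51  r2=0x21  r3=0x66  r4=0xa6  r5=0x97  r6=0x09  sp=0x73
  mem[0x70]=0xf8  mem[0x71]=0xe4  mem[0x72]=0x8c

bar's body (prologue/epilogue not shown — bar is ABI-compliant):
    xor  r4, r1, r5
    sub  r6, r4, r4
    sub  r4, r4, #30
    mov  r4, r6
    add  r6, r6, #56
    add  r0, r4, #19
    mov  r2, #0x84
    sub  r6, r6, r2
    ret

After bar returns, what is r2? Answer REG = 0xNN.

REG = 0x21

prologue: push r2 -> mem[0x72]=0x21, sp=0x72
prologue: push r6 -> mem[0x71]=0x09, sp=0x71
body[0] xor  r4, r1, r5 -> r4=0xc6
body[1] sub  r6, r4, r4 -> r6=0x00
body[2] sub  r4, r4, #30 -> r4=0xa8
body[3] mov  r4, r6 -> r4=0x00
body[4] add  r6, r6, #56 -> r6=0x38
body[5] add  r0, r4, #19 -> r0=0x13
body[6] mov  r2, #0x84 -> r2=0x84
body[7] sub  r6, r6, r2 -> r6=0xb4
epilogue: pop r6=0x09, sp=0x72
epilogue: pop r2=0x21, sp=0x73
r2 is callee-saved -> restored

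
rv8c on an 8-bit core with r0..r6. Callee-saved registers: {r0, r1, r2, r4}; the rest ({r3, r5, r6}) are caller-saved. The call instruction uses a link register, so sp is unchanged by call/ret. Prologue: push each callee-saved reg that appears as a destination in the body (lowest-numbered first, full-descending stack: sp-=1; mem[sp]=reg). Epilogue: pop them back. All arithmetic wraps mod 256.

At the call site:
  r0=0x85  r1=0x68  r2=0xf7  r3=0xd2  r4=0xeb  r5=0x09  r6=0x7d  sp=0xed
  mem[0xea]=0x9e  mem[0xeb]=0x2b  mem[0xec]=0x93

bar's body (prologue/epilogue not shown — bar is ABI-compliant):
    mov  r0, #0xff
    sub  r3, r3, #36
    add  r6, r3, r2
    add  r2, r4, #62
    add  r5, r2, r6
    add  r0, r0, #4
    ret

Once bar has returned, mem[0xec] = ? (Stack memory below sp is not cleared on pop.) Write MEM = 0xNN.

prologue: push r0 → mem[0xec]=0x85, sp=0xec
prologue: push r2 → mem[0xeb]=0xf7, sp=0xeb
body[0] mov  r0, #0xff → r0=0xff
body[1] sub  r3, r3, #36 → r3=0xae
body[2] add  r6, r3, r2 → r6=0xa5
body[3] add  r2, r4, #62 → r2=0x29
body[4] add  r5, r2, r6 → r5=0xce
body[5] add  r0, r0, #4 → r0=0x03
epilogue: pop r2=0xf7, sp=0xec
epilogue: pop r0=0x85, sp=0xed
prologue pushed ['r0', 'r2'] at ['0xec', '0xeb']

MEM = 0x85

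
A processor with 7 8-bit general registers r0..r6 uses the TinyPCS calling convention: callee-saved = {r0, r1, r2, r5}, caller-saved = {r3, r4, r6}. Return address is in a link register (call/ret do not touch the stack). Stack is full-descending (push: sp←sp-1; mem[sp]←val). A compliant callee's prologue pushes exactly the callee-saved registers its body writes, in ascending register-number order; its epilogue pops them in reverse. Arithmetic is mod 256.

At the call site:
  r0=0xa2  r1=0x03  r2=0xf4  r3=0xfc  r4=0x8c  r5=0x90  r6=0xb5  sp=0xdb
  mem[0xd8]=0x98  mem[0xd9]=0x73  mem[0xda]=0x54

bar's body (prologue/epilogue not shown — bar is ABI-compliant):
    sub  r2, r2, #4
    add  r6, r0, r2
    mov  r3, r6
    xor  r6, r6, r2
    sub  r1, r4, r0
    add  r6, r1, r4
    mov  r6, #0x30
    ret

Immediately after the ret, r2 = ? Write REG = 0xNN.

REG = 0xf4

prologue: push r1 -> mem[0xda]=0x03, sp=0xda
prologue: push r2 -> mem[0xd9]=0xf4, sp=0xd9
body[0] sub  r2, r2, #4 -> r2=0xf0
body[1] add  r6, r0, r2 -> r6=0x92
body[2] mov  r3, r6 -> r3=0x92
body[3] xor  r6, r6, r2 -> r6=0x62
body[4] sub  r1, r4, r0 -> r1=0xea
body[5] add  r6, r1, r4 -> r6=0x76
body[6] mov  r6, #0x30 -> r6=0x30
epilogue: pop r2=0xf4, sp=0xda
epilogue: pop r1=0x03, sp=0xdb
r2 is callee-saved -> restored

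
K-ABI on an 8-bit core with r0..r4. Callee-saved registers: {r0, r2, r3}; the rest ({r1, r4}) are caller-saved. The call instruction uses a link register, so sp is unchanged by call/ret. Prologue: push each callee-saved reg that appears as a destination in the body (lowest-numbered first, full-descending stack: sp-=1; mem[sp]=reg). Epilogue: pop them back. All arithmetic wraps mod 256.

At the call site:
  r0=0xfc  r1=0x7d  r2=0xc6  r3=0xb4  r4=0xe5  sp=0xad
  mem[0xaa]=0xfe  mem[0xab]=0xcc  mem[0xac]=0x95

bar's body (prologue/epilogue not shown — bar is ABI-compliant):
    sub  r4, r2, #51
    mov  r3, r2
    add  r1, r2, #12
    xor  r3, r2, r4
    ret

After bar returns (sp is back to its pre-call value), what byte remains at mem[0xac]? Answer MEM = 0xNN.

prologue: push r3 → mem[0xac]=0xb4, sp=0xac
body[0] sub  r4, r2, #51 → r4=0x93
body[1] mov  r3, r2 → r3=0xc6
body[2] add  r1, r2, #12 → r1=0xd2
body[3] xor  r3, r2, r4 → r3=0x55
epilogue: pop r3=0xb4, sp=0xad
prologue pushed ['r3'] at ['0xac']

MEM = 0xb4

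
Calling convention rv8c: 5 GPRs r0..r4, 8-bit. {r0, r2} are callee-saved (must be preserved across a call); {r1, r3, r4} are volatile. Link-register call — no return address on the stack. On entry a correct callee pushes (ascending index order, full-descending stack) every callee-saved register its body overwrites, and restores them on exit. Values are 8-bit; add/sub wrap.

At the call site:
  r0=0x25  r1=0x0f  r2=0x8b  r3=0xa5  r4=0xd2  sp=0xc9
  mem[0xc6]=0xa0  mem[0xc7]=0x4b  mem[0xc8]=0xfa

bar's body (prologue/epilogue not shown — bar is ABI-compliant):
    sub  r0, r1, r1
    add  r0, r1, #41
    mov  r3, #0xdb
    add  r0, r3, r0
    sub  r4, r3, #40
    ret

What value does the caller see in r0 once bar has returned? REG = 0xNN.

REG = 0x25

prologue: push r0 -> mem[0xc8]=0x25, sp=0xc8
body[0] sub  r0, r1, r1 -> r0=0x00
body[1] add  r0, r1, #41 -> r0=0x38
body[2] mov  r3, #0xdb -> r3=0xdb
body[3] add  r0, r3, r0 -> r0=0x13
body[4] sub  r4, r3, #40 -> r4=0xb3
epilogue: pop r0=0x25, sp=0xc9
r0 is callee-saved -> restored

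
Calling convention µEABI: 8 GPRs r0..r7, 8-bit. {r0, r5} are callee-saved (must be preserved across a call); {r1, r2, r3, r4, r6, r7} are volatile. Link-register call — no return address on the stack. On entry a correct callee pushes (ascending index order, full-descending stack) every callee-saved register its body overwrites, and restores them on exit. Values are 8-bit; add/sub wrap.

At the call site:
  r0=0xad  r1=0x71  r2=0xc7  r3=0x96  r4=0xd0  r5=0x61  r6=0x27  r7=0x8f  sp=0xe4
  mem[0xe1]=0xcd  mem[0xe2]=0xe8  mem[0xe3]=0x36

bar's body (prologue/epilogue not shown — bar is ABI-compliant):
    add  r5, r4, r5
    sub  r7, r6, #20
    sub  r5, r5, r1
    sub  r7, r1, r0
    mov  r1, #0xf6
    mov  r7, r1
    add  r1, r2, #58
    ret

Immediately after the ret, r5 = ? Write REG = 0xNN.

prologue: push r5 → mem[0xe3]=0x61, sp=0xe3
body[0] add  r5, r4, r5 → r5=0x31
body[1] sub  r7, r6, #20 → r7=0x13
body[2] sub  r5, r5, r1 → r5=0xc0
body[3] sub  r7, r1, r0 → r7=0xc4
body[4] mov  r1, #0xf6 → r1=0xf6
body[5] mov  r7, r1 → r7=0xf6
body[6] add  r1, r2, #58 → r1=0x01
epilogue: pop r5=0x61, sp=0xe4
r5 is callee-saved → restored

REG = 0x61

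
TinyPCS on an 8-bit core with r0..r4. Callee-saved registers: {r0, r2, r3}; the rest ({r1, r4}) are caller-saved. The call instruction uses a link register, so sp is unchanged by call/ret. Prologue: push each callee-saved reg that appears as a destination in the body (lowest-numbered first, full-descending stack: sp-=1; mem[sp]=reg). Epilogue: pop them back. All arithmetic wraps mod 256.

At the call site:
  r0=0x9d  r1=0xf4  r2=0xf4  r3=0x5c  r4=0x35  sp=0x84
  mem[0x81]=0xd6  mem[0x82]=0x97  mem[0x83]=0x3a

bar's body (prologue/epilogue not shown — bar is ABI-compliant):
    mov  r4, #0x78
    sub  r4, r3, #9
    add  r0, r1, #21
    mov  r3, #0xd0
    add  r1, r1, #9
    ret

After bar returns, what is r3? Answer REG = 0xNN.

REG = 0x5c

prologue: push r0 → mem[0x83]=0x9d, sp=0x83
prologue: push r3 → mem[0x82]=0x5c, sp=0x82
body[0] mov  r4, #0x78 → r4=0x78
body[1] sub  r4, r3, #9 → r4=0x53
body[2] add  r0, r1, #21 → r0=0x09
body[3] mov  r3, #0xd0 → r3=0xd0
body[4] add  r1, r1, #9 → r1=0xfd
epilogue: pop r3=0x5c, sp=0x83
epilogue: pop r0=0x9d, sp=0x84
r3 is callee-saved → restored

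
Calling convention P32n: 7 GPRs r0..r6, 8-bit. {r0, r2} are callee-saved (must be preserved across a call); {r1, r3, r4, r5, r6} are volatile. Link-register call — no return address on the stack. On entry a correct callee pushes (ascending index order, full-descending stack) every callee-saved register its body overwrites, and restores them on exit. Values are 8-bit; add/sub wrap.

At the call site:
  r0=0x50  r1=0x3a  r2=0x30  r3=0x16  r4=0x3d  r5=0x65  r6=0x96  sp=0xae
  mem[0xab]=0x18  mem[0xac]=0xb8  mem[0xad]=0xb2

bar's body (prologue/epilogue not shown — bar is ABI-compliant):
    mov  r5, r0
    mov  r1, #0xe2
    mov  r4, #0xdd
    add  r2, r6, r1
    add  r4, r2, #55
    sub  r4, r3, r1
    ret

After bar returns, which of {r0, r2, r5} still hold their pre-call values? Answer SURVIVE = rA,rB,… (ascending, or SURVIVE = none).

prologue: push r2 → mem[0xad]=0x30, sp=0xad
body[0] mov  r5, r0 → r5=0x50
body[1] mov  r1, #0xe2 → r1=0xe2
body[2] mov  r4, #0xdd → r4=0xdd
body[3] add  r2, r6, r1 → r2=0x78
body[4] add  r4, r2, #55 → r4=0xaf
body[5] sub  r4, r3, r1 → r4=0x34
epilogue: pop r2=0x30, sp=0xae
r0: callee-saved, written=False
r2: callee-saved, written=True
r5: caller-saved, written=True

SURVIVE = r0,r2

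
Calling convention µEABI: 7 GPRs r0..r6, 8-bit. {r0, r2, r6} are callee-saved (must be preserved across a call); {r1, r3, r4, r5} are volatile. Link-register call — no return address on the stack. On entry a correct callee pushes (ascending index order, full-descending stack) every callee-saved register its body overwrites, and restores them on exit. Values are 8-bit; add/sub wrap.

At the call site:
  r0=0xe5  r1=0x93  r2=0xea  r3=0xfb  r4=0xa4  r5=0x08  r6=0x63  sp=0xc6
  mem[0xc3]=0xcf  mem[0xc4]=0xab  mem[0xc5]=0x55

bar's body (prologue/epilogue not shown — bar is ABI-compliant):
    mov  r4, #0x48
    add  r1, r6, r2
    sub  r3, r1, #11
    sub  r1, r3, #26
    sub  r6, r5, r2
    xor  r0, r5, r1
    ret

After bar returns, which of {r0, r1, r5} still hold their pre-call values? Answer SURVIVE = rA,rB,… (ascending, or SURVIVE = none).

SURVIVE = r0,r5

prologue: push r0 → mem[0xc5]=0xe5, sp=0xc5
prologue: push r6 → mem[0xc4]=0x63, sp=0xc4
body[0] mov  r4, #0x48 → r4=0x48
body[1] add  r1, r6, r2 → r1=0x4d
body[2] sub  r3, r1, #11 → r3=0x42
body[3] sub  r1, r3, #26 → r1=0x28
body[4] sub  r6, r5, r2 → r6=0x1e
body[5] xor  r0, r5, r1 → r0=0x20
epilogue: pop r6=0x63, sp=0xc5
epilogue: pop r0=0xe5, sp=0xc6
r0: callee-saved, written=True
r1: caller-saved, written=True
r5: caller-saved, written=False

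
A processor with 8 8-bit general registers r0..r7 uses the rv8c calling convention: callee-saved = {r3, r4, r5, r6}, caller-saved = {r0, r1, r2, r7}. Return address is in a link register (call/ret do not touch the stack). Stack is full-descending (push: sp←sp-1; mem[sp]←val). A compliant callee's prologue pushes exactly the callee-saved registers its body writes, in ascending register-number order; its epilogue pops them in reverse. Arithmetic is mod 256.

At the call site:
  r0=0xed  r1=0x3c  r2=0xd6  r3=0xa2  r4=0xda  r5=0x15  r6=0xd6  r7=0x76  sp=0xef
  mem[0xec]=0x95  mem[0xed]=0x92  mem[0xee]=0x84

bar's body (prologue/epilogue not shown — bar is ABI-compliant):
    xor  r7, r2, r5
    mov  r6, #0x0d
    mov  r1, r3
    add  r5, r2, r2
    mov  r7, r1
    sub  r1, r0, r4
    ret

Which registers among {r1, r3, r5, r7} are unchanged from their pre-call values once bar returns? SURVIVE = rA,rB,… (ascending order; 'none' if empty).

SURVIVE = r3,r5

prologue: push r5 -> mem[0xee]=0x15, sp=0xee
prologue: push r6 -> mem[0xed]=0xd6, sp=0xed
body[0] xor  r7, r2, r5 -> r7=0xc3
body[1] mov  r6, #0x0d -> r6=0x0d
body[2] mov  r1, r3 -> r1=0xa2
body[3] add  r5, r2, r2 -> r5=0xac
body[4] mov  r7, r1 -> r7=0xa2
body[5] sub  r1, r0, r4 -> r1=0x13
epilogue: pop r6=0xd6, sp=0xee
epilogue: pop r5=0x15, sp=0xef
r1: caller-saved, written=True
r3: callee-saved, written=False
r5: callee-saved, written=True
r7: caller-saved, written=True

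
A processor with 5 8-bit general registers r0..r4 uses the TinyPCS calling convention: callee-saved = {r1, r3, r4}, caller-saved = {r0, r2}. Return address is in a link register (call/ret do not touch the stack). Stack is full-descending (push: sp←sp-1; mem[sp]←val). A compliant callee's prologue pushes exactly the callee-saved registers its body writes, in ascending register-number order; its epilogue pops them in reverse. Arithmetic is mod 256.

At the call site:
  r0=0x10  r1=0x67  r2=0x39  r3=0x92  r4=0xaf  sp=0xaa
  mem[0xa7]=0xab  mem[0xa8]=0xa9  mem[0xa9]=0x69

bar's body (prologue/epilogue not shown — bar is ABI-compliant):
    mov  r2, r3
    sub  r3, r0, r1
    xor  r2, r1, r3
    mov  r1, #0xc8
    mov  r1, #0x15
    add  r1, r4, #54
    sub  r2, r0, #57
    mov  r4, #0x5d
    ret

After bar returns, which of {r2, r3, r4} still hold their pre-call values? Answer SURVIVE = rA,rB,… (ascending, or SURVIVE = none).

SURVIVE = r3,r4

prologue: push r1 → mem[0xa9]=0x67, sp=0xa9
prologue: push r3 → mem[0xa8]=0x92, sp=0xa8
prologue: push r4 → mem[0xa7]=0xaf, sp=0xa7
body[0] mov  r2, r3 → r2=0x92
body[1] sub  r3, r0, r1 → r3=0xa9
body[2] xor  r2, r1, r3 → r2=0xce
body[3] mov  r1, #0xc8 → r1=0xc8
body[4] mov  r1, #0x15 → r1=0x15
body[5] add  r1, r4, #54 → r1=0xe5
body[6] sub  r2, r0, #57 → r2=0xd7
body[7] mov  r4, #0x5d → r4=0x5d
epilogue: pop r4=0xaf, sp=0xa8
epilogue: pop r3=0x92, sp=0xa9
epilogue: pop r1=0x67, sp=0xaa
r2: caller-saved, written=True
r3: callee-saved, written=True
r4: callee-saved, written=True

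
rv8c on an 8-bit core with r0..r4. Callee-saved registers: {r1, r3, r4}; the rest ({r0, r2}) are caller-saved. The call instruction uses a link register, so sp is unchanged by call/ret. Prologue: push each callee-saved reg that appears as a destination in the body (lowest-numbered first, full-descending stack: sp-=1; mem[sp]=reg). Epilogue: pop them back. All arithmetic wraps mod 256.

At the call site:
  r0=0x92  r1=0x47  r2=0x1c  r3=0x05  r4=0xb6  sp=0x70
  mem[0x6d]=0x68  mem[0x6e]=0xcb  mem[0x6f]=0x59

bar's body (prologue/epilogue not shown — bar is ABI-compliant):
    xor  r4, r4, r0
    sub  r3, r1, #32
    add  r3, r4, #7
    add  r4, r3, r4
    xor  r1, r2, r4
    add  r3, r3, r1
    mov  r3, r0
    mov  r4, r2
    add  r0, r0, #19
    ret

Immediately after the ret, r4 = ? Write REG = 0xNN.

prologue: push r1 -> mem[0x6f]=0x47, sp=0x6f
prologue: push r3 -> mem[0x6e]=0x05, sp=0x6e
prologue: push r4 -> mem[0x6d]=0xb6, sp=0x6d
body[0] xor  r4, r4, r0 -> r4=0x24
body[1] sub  r3, r1, #32 -> r3=0x27
body[2] add  r3, r4, #7 -> r3=0x2b
body[3] add  r4, r3, r4 -> r4=0x4f
body[4] xor  r1, r2, r4 -> r1=0x53
body[5] add  r3, r3, r1 -> r3=0x7e
body[6] mov  r3, r0 -> r3=0x92
body[7] mov  r4, r2 -> r4=0x1c
body[8] add  r0, r0, #19 -> r0=0xa5
epilogue: pop r4=0xb6, sp=0x6e
epilogue: pop r3=0x05, sp=0x6f
epilogue: pop r1=0x47, sp=0x70
r4 is callee-saved -> restored

REG = 0xb6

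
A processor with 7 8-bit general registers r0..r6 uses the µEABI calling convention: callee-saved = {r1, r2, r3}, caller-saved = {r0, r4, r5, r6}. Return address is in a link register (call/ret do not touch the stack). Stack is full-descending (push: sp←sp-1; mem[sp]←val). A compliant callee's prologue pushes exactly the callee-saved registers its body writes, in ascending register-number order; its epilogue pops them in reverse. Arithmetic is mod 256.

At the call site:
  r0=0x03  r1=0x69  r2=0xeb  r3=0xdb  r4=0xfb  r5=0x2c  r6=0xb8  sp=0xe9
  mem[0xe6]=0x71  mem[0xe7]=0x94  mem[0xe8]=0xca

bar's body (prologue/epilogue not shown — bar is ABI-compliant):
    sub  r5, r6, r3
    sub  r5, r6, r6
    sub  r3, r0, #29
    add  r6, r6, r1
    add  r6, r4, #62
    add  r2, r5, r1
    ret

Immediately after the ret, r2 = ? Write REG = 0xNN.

REG = 0xeb

prologue: push r2 -> mem[0xe8]=0xeb, sp=0xe8
prologue: push r3 -> mem[0xe7]=0xdb, sp=0xe7
body[0] sub  r5, r6, r3 -> r5=0xdd
body[1] sub  r5, r6, r6 -> r5=0x00
body[2] sub  r3, r0, #29 -> r3=0xe6
body[3] add  r6, r6, r1 -> r6=0x21
body[4] add  r6, r4, #62 -> r6=0x39
body[5] add  r2, r5, r1 -> r2=0x69
epilogue: pop r3=0xdb, sp=0xe8
epilogue: pop r2=0xeb, sp=0xe9
r2 is callee-saved -> restored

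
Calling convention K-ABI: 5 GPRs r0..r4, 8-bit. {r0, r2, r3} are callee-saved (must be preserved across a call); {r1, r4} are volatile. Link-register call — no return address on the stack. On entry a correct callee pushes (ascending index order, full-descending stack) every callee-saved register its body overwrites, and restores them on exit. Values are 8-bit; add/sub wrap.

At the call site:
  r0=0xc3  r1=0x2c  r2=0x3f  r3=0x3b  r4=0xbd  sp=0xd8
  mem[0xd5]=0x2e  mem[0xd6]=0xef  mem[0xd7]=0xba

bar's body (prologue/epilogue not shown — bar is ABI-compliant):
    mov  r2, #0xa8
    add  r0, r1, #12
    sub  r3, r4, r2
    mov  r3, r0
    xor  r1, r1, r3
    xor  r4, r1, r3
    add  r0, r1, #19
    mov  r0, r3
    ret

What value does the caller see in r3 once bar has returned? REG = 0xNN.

prologue: push r0 -> mem[0xd7]=0xc3, sp=0xd7
prologue: push r2 -> mem[0xd6]=0x3f, sp=0xd6
prologue: push r3 -> mem[0xd5]=0x3b, sp=0xd5
body[0] mov  r2, #0xa8 -> r2=0xa8
body[1] add  r0, r1, #12 -> r0=0x38
body[2] sub  r3, r4, r2 -> r3=0x15
body[3] mov  r3, r0 -> r3=0x38
body[4] xor  r1, r1, r3 -> r1=0x14
body[5] xor  r4, r1, r3 -> r4=0x2c
body[6] add  r0, r1, #19 -> r0=0x27
body[7] mov  r0, r3 -> r0=0x38
epilogue: pop r3=0x3b, sp=0xd6
epilogue: pop r2=0x3f, sp=0xd7
epilogue: pop r0=0xc3, sp=0xd8
r3 is callee-saved -> restored

REG = 0x3b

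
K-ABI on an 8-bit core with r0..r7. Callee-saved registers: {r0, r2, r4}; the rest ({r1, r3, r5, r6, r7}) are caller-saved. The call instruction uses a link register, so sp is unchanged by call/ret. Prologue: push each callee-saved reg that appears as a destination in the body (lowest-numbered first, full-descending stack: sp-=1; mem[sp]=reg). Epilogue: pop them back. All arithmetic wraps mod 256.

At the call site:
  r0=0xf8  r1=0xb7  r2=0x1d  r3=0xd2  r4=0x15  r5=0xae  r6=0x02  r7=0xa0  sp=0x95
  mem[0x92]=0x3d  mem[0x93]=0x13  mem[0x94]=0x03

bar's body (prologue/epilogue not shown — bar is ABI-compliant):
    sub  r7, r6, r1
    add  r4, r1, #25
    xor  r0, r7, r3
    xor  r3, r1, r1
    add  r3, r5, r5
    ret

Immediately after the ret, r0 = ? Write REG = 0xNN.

prologue: push r0 -> mem[0x94]=0xf8, sp=0x94
prologue: push r4 -> mem[0x93]=0x15, sp=0x93
body[0] sub  r7, r6, r1 -> r7=0x4b
body[1] add  r4, r1, #25 -> r4=0xd0
body[2] xor  r0, r7, r3 -> r0=0x99
body[3] xor  r3, r1, r1 -> r3=0x00
body[4] add  r3, r5, r5 -> r3=0x5c
epilogue: pop r4=0x15, sp=0x94
epilogue: pop r0=0xf8, sp=0x95
r0 is callee-saved -> restored

REG = 0xf8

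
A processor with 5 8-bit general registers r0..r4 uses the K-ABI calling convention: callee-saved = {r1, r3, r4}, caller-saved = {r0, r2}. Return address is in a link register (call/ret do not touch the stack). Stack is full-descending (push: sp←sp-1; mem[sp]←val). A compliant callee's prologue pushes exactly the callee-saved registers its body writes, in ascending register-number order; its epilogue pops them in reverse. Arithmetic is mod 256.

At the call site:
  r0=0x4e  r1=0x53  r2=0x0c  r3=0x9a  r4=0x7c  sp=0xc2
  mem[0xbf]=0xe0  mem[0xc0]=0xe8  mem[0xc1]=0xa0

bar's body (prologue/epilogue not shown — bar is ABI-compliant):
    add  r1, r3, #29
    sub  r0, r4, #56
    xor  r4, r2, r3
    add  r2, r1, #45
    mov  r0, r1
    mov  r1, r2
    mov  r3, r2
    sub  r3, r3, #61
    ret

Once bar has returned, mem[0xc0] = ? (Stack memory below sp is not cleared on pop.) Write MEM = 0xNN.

MEM = 0x9a

prologue: push r1 → mem[0xc1]=0x53, sp=0xc1
prologue: push r3 → mem[0xc0]=0x9a, sp=0xc0
prologue: push r4 → mem[0xbf]=0x7c, sp=0xbf
body[0] add  r1, r3, #29 → r1=0xb7
body[1] sub  r0, r4, #56 → r0=0x44
body[2] xor  r4, r2, r3 → r4=0x96
body[3] add  r2, r1, #45 → r2=0xe4
body[4] mov  r0, r1 → r0=0xb7
body[5] mov  r1, r2 → r1=0xe4
body[6] mov  r3, r2 → r3=0xe4
body[7] sub  r3, r3, #61 → r3=0xa7
epilogue: pop r4=0x7c, sp=0xc0
epilogue: pop r3=0x9a, sp=0xc1
epilogue: pop r1=0x53, sp=0xc2
prologue pushed ['r1', 'r3', 'r4'] at ['0xc1', '0xc0', '0xbf']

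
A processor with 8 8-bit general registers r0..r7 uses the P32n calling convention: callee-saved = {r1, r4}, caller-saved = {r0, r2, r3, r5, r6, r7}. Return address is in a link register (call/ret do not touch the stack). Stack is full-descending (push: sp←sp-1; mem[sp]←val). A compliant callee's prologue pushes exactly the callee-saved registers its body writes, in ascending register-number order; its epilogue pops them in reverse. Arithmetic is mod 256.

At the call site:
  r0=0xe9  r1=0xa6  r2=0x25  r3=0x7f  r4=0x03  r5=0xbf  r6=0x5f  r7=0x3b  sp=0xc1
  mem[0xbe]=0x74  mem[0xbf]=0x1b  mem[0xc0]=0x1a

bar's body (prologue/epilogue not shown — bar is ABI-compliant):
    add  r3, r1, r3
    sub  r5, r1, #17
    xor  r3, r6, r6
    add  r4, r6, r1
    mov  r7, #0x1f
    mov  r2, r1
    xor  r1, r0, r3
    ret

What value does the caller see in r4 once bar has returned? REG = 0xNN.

prologue: push r1 -> mem[0xc0]=0xa6, sp=0xc0
prologue: push r4 -> mem[0xbf]=0x03, sp=0xbf
body[0] add  r3, r1, r3 -> r3=0x25
body[1] sub  r5, r1, #17 -> r5=0x95
body[2] xor  r3, r6, r6 -> r3=0x00
body[3] add  r4, r6, r1 -> r4=0x05
body[4] mov  r7, #0x1f -> r7=0x1f
body[5] mov  r2, r1 -> r2=0xa6
body[6] xor  r1, r0, r3 -> r1=0xe9
epilogue: pop r4=0x03, sp=0xc0
epilogue: pop r1=0xa6, sp=0xc1
r4 is callee-saved -> restored

REG = 0x03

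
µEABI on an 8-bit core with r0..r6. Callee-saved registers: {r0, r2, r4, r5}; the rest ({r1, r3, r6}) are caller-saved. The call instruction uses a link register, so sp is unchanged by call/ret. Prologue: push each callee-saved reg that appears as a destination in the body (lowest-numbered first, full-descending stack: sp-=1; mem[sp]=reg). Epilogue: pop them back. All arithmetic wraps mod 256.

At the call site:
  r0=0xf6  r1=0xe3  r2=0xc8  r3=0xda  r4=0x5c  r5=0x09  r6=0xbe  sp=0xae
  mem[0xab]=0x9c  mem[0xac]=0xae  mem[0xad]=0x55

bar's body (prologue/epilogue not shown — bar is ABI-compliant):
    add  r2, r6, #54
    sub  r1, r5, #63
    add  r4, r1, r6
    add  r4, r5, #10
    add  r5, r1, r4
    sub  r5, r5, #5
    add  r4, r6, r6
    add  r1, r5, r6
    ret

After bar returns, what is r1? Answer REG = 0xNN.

REG = 0x96

prologue: push r2 -> mem[0xad]=0xc8, sp=0xad
prologue: push r4 -> mem[0xac]=0x5c, sp=0xac
prologue: push r5 -> mem[0xab]=0x09, sp=0xab
body[0] add  r2, r6, #54 -> r2=0xf4
body[1] sub  r1, r5, #63 -> r1=0xca
body[2] add  r4, r1, r6 -> r4=0x88
body[3] add  r4, r5, #10 -> r4=0x13
body[4] add  r5, r1, r4 -> r5=0xdd
body[5] sub  r5, r5, #5 -> r5=0xd8
body[6] add  r4, r6, r6 -> r4=0x7c
body[7] add  r1, r5, r6 -> r1=0x96
epilogue: pop r5=0x09, sp=0xac
epilogue: pop r4=0x5c, sp=0xad
epilogue: pop r2=0xc8, sp=0xae
r1 is caller-saved -> body value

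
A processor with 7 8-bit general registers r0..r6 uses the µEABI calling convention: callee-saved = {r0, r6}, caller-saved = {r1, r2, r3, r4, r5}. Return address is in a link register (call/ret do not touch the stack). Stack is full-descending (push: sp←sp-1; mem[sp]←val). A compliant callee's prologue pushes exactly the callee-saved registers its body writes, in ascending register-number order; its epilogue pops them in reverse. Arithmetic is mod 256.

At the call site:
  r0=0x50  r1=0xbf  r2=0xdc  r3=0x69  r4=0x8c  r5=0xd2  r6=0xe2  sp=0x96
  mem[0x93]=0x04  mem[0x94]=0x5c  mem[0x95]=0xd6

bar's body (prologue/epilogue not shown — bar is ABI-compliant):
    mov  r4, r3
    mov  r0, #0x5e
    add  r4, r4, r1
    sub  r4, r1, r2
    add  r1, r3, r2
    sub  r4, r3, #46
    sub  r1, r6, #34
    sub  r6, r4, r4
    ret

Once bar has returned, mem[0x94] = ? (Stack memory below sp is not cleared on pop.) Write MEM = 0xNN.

prologue: push r0 → mem[0x95]=0x50, sp=0x95
prologue: push r6 → mem[0x94]=0xe2, sp=0x94
body[0] mov  r4, r3 → r4=0x69
body[1] mov  r0, #0x5e → r0=0x5e
body[2] add  r4, r4, r1 → r4=0x28
body[3] sub  r4, r1, r2 → r4=0xe3
body[4] add  r1, r3, r2 → r1=0x45
body[5] sub  r4, r3, #46 → r4=0x3b
body[6] sub  r1, r6, #34 → r1=0xc0
body[7] sub  r6, r4, r4 → r6=0x00
epilogue: pop r6=0xe2, sp=0x95
epilogue: pop r0=0x50, sp=0x96
prologue pushed ['r0', 'r6'] at ['0x95', '0x94']

MEM = 0xe2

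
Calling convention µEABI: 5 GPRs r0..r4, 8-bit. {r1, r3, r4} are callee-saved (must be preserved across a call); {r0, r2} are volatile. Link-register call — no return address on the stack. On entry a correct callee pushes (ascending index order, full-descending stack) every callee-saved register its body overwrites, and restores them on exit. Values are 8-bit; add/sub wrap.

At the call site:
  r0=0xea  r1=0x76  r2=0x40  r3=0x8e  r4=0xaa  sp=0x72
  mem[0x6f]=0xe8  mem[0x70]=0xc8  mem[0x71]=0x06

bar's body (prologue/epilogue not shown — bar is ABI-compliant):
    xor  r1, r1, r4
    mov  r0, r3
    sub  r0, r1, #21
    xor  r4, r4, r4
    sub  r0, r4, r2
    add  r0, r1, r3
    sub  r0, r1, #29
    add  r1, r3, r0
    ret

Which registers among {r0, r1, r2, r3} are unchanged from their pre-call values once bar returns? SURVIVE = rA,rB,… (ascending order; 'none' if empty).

SURVIVE = r1,r2,r3

prologue: push r1 -> mem[0x71]=0x76, sp=0x71
prologue: push r4 -> mem[0x70]=0xaa, sp=0x70
body[0] xor  r1, r1, r4 -> r1=0xdc
body[1] mov  r0, r3 -> r0=0x8e
body[2] sub  r0, r1, #21 -> r0=0xc7
body[3] xor  r4, r4, r4 -> r4=0x00
body[4] sub  r0, r4, r2 -> r0=0xc0
body[5] add  r0, r1, r3 -> r0=0x6a
body[6] sub  r0, r1, #29 -> r0=0xbf
body[7] add  r1, r3, r0 -> r1=0x4d
epilogue: pop r4=0xaa, sp=0x71
epilogue: pop r1=0x76, sp=0x72
r0: caller-saved, written=True
r1: callee-saved, written=True
r2: caller-saved, written=False
r3: callee-saved, written=False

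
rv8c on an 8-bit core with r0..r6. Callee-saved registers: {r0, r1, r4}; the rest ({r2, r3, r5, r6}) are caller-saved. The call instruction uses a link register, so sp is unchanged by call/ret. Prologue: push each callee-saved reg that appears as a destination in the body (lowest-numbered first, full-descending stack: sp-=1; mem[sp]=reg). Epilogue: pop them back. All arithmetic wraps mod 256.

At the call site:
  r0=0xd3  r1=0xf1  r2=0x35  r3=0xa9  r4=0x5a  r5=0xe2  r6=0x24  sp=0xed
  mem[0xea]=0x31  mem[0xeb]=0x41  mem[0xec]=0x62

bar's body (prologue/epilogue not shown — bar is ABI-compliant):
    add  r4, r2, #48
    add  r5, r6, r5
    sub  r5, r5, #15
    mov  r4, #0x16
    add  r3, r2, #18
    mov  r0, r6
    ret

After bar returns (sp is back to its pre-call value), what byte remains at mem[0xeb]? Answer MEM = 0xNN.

prologue: push r0 → mem[0xec]=0xd3, sp=0xec
prologue: push r4 → mem[0xeb]=0x5a, sp=0xeb
body[0] add  r4, r2, #48 → r4=0x65
body[1] add  r5, r6, r5 → r5=0x06
body[2] sub  r5, r5, #15 → r5=0xf7
body[3] mov  r4, #0x16 → r4=0x16
body[4] add  r3, r2, #18 → r3=0x47
body[5] mov  r0, r6 → r0=0x24
epilogue: pop r4=0x5a, sp=0xec
epilogue: pop r0=0xd3, sp=0xed
prologue pushed ['r0', 'r4'] at ['0xec', '0xeb']

MEM = 0x5a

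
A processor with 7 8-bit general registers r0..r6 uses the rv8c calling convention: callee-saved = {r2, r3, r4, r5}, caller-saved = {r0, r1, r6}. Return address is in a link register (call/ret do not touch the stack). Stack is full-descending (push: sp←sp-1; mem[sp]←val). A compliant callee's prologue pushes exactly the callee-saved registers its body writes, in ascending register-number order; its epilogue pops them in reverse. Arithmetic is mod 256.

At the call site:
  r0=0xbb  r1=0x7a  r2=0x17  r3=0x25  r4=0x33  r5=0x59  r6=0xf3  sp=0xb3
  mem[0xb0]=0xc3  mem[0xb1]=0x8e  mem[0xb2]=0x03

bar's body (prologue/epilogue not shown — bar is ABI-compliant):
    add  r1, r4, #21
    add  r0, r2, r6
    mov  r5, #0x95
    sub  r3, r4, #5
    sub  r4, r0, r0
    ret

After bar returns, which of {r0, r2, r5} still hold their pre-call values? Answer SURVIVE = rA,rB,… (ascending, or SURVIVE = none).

SURVIVE = r2,r5

prologue: push r3 -> mem[0xb2]=0x25, sp=0xb2
prologue: push r4 -> mem[0xb1]=0x33, sp=0xb1
prologue: push r5 -> mem[0xb0]=0x59, sp=0xb0
body[0] add  r1, r4, #21 -> r1=0x48
body[1] add  r0, r2, r6 -> r0=0x0a
body[2] mov  r5, #0x95 -> r5=0x95
body[3] sub  r3, r4, #5 -> r3=0x2e
body[4] sub  r4, r0, r0 -> r4=0x00
epilogue: pop r5=0x59, sp=0xb1
epilogue: pop r4=0x33, sp=0xb2
epilogue: pop r3=0x25, sp=0xb3
r0: caller-saved, written=True
r2: callee-saved, written=False
r5: callee-saved, written=True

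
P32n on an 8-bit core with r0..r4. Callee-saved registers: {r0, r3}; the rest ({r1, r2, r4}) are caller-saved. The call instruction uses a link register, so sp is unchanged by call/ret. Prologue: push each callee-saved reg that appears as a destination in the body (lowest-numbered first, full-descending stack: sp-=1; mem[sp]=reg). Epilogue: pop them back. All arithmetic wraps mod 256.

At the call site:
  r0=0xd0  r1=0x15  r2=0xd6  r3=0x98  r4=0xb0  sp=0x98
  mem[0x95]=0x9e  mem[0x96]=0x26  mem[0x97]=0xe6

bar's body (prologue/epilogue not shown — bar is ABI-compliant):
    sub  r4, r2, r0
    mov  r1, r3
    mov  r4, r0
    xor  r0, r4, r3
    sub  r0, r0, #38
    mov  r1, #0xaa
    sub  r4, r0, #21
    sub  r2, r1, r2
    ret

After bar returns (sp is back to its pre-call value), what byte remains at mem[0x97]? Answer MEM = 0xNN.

MEM = 0xd0

prologue: push r0 → mem[0x97]=0xd0, sp=0x97
body[0] sub  r4, r2, r0 → r4=0x06
body[1] mov  r1, r3 → r1=0x98
body[2] mov  r4, r0 → r4=0xd0
body[3] xor  r0, r4, r3 → r0=0x48
body[4] sub  r0, r0, #38 → r0=0x22
body[5] mov  r1, #0xaa → r1=0xaa
body[6] sub  r4, r0, #21 → r4=0x0d
body[7] sub  r2, r1, r2 → r2=0xd4
epilogue: pop r0=0xd0, sp=0x98
prologue pushed ['r0'] at ['0x97']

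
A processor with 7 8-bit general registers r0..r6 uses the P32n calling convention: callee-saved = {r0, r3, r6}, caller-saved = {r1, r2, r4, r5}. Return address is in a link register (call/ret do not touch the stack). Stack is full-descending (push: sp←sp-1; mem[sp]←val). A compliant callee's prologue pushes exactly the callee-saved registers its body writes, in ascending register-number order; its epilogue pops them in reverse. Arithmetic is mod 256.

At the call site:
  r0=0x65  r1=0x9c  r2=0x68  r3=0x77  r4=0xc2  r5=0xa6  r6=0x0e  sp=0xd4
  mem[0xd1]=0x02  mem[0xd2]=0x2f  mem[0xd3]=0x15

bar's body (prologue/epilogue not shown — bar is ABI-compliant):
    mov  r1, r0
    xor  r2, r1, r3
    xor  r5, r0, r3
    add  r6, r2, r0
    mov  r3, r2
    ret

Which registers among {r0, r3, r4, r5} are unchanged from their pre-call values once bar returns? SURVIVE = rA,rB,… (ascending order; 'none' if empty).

SURVIVE = r0,r3,r4

prologue: push r3 → mem[0xd3]=0x77, sp=0xd3
prologue: push r6 → mem[0xd2]=0x0e, sp=0xd2
body[0] mov  r1, r0 → r1=0x65
body[1] xor  r2, r1, r3 → r2=0x12
body[2] xor  r5, r0, r3 → r5=0x12
body[3] add  r6, r2, r0 → r6=0x77
body[4] mov  r3, r2 → r3=0x12
epilogue: pop r6=0x0e, sp=0xd3
epilogue: pop r3=0x77, sp=0xd4
r0: callee-saved, written=False
r3: callee-saved, written=True
r4: caller-saved, written=False
r5: caller-saved, written=True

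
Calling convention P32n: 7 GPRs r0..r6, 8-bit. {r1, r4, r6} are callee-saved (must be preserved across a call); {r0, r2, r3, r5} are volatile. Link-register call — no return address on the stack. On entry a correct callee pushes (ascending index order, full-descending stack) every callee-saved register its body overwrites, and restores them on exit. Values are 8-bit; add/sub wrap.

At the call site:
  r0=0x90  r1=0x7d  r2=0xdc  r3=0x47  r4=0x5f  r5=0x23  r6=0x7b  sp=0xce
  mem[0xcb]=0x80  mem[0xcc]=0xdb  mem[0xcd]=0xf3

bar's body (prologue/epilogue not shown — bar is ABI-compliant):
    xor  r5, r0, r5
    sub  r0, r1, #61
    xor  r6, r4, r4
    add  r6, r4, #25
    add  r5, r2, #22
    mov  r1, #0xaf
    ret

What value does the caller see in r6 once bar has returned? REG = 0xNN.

REG = 0x7b

prologue: push r1 -> mem[0xcd]=0x7d, sp=0xcd
prologue: push r6 -> mem[0xcc]=0x7b, sp=0xcc
body[0] xor  r5, r0, r5 -> r5=0xb3
body[1] sub  r0, r1, #61 -> r0=0x40
body[2] xor  r6, r4, r4 -> r6=0x00
body[3] add  r6, r4, #25 -> r6=0x78
body[4] add  r5, r2, #22 -> r5=0xf2
body[5] mov  r1, #0xaf -> r1=0xaf
epilogue: pop r6=0x7b, sp=0xcd
epilogue: pop r1=0x7d, sp=0xce
r6 is callee-saved -> restored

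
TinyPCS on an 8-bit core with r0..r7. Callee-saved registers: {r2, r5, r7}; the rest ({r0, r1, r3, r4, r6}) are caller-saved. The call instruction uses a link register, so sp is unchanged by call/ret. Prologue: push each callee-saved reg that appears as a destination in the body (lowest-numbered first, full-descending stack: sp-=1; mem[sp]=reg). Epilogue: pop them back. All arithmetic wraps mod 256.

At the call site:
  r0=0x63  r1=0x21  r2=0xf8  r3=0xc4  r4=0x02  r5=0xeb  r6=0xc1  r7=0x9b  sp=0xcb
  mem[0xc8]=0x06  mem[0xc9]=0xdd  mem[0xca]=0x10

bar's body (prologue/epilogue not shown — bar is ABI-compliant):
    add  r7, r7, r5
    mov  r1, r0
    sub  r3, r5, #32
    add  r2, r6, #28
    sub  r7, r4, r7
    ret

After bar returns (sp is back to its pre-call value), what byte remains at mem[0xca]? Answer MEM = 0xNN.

MEM = 0xf8

prologue: push r2 → mem[0xca]=0xf8, sp=0xca
prologue: push r7 → mem[0xc9]=0x9b, sp=0xc9
body[0] add  r7, r7, r5 → r7=0x86
body[1] mov  r1, r0 → r1=0x63
body[2] sub  r3, r5, #32 → r3=0xcb
body[3] add  r2, r6, #28 → r2=0xdd
body[4] sub  r7, r4, r7 → r7=0x7c
epilogue: pop r7=0x9b, sp=0xca
epilogue: pop r2=0xf8, sp=0xcb
prologue pushed ['r2', 'r7'] at ['0xca', '0xc9']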